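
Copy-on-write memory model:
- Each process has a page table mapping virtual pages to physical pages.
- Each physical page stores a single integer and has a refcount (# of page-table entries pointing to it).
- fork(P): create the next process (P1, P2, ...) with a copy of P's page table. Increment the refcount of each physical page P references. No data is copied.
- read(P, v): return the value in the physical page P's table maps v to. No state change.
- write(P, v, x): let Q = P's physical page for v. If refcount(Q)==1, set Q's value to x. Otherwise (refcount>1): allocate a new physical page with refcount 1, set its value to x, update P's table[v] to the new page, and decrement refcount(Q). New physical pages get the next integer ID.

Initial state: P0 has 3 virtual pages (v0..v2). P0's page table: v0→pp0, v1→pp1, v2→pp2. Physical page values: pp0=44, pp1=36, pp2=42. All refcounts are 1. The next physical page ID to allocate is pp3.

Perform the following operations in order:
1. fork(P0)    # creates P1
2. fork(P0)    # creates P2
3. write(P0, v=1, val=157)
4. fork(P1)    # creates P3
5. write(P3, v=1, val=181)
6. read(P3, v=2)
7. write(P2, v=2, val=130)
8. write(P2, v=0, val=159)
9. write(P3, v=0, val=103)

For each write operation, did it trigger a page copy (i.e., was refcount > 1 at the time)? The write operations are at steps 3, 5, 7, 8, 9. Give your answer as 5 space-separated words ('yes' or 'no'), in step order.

Op 1: fork(P0) -> P1. 3 ppages; refcounts: pp0:2 pp1:2 pp2:2
Op 2: fork(P0) -> P2. 3 ppages; refcounts: pp0:3 pp1:3 pp2:3
Op 3: write(P0, v1, 157). refcount(pp1)=3>1 -> COPY to pp3. 4 ppages; refcounts: pp0:3 pp1:2 pp2:3 pp3:1
Op 4: fork(P1) -> P3. 4 ppages; refcounts: pp0:4 pp1:3 pp2:4 pp3:1
Op 5: write(P3, v1, 181). refcount(pp1)=3>1 -> COPY to pp4. 5 ppages; refcounts: pp0:4 pp1:2 pp2:4 pp3:1 pp4:1
Op 6: read(P3, v2) -> 42. No state change.
Op 7: write(P2, v2, 130). refcount(pp2)=4>1 -> COPY to pp5. 6 ppages; refcounts: pp0:4 pp1:2 pp2:3 pp3:1 pp4:1 pp5:1
Op 8: write(P2, v0, 159). refcount(pp0)=4>1 -> COPY to pp6. 7 ppages; refcounts: pp0:3 pp1:2 pp2:3 pp3:1 pp4:1 pp5:1 pp6:1
Op 9: write(P3, v0, 103). refcount(pp0)=3>1 -> COPY to pp7. 8 ppages; refcounts: pp0:2 pp1:2 pp2:3 pp3:1 pp4:1 pp5:1 pp6:1 pp7:1

yes yes yes yes yes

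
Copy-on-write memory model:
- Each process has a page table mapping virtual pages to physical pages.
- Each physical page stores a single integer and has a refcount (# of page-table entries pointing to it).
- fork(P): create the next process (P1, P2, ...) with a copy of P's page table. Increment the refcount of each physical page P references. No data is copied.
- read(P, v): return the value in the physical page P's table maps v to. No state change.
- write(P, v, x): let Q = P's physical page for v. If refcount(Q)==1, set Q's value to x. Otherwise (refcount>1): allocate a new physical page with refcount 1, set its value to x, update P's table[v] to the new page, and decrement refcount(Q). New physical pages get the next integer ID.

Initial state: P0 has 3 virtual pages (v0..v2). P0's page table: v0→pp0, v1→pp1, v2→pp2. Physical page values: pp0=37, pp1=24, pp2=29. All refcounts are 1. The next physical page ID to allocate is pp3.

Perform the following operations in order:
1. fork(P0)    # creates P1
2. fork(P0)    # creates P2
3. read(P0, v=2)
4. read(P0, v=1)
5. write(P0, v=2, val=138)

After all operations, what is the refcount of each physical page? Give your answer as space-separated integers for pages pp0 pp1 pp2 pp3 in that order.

Op 1: fork(P0) -> P1. 3 ppages; refcounts: pp0:2 pp1:2 pp2:2
Op 2: fork(P0) -> P2. 3 ppages; refcounts: pp0:3 pp1:3 pp2:3
Op 3: read(P0, v2) -> 29. No state change.
Op 4: read(P0, v1) -> 24. No state change.
Op 5: write(P0, v2, 138). refcount(pp2)=3>1 -> COPY to pp3. 4 ppages; refcounts: pp0:3 pp1:3 pp2:2 pp3:1

Answer: 3 3 2 1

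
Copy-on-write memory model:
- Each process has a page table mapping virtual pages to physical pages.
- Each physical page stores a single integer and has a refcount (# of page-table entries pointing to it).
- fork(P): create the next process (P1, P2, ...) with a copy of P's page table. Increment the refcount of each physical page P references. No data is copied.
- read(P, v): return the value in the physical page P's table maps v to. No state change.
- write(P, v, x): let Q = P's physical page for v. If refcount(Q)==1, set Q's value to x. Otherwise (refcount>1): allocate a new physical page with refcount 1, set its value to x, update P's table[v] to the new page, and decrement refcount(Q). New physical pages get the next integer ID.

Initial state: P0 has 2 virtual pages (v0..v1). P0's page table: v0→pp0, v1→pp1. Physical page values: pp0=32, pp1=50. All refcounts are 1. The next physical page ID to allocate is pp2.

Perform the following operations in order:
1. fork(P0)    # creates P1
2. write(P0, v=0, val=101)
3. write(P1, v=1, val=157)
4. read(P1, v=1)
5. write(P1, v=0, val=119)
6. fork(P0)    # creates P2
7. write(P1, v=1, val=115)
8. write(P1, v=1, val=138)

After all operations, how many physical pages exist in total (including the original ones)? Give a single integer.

Op 1: fork(P0) -> P1. 2 ppages; refcounts: pp0:2 pp1:2
Op 2: write(P0, v0, 101). refcount(pp0)=2>1 -> COPY to pp2. 3 ppages; refcounts: pp0:1 pp1:2 pp2:1
Op 3: write(P1, v1, 157). refcount(pp1)=2>1 -> COPY to pp3. 4 ppages; refcounts: pp0:1 pp1:1 pp2:1 pp3:1
Op 4: read(P1, v1) -> 157. No state change.
Op 5: write(P1, v0, 119). refcount(pp0)=1 -> write in place. 4 ppages; refcounts: pp0:1 pp1:1 pp2:1 pp3:1
Op 6: fork(P0) -> P2. 4 ppages; refcounts: pp0:1 pp1:2 pp2:2 pp3:1
Op 7: write(P1, v1, 115). refcount(pp3)=1 -> write in place. 4 ppages; refcounts: pp0:1 pp1:2 pp2:2 pp3:1
Op 8: write(P1, v1, 138). refcount(pp3)=1 -> write in place. 4 ppages; refcounts: pp0:1 pp1:2 pp2:2 pp3:1

Answer: 4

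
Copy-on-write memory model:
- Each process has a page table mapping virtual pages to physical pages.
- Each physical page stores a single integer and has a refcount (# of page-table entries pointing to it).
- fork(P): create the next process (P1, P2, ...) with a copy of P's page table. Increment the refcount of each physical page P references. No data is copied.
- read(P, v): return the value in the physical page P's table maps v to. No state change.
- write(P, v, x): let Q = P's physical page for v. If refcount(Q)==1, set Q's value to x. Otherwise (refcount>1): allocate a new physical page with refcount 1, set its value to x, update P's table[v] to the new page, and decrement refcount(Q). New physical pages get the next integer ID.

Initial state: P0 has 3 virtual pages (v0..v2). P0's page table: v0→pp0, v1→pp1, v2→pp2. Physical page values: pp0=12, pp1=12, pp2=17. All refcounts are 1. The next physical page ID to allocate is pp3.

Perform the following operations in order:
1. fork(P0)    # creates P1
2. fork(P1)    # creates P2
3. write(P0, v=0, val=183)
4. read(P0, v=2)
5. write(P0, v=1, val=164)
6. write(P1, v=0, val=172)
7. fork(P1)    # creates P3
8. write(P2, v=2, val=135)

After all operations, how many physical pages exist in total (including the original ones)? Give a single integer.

Answer: 7

Derivation:
Op 1: fork(P0) -> P1. 3 ppages; refcounts: pp0:2 pp1:2 pp2:2
Op 2: fork(P1) -> P2. 3 ppages; refcounts: pp0:3 pp1:3 pp2:3
Op 3: write(P0, v0, 183). refcount(pp0)=3>1 -> COPY to pp3. 4 ppages; refcounts: pp0:2 pp1:3 pp2:3 pp3:1
Op 4: read(P0, v2) -> 17. No state change.
Op 5: write(P0, v1, 164). refcount(pp1)=3>1 -> COPY to pp4. 5 ppages; refcounts: pp0:2 pp1:2 pp2:3 pp3:1 pp4:1
Op 6: write(P1, v0, 172). refcount(pp0)=2>1 -> COPY to pp5. 6 ppages; refcounts: pp0:1 pp1:2 pp2:3 pp3:1 pp4:1 pp5:1
Op 7: fork(P1) -> P3. 6 ppages; refcounts: pp0:1 pp1:3 pp2:4 pp3:1 pp4:1 pp5:2
Op 8: write(P2, v2, 135). refcount(pp2)=4>1 -> COPY to pp6. 7 ppages; refcounts: pp0:1 pp1:3 pp2:3 pp3:1 pp4:1 pp5:2 pp6:1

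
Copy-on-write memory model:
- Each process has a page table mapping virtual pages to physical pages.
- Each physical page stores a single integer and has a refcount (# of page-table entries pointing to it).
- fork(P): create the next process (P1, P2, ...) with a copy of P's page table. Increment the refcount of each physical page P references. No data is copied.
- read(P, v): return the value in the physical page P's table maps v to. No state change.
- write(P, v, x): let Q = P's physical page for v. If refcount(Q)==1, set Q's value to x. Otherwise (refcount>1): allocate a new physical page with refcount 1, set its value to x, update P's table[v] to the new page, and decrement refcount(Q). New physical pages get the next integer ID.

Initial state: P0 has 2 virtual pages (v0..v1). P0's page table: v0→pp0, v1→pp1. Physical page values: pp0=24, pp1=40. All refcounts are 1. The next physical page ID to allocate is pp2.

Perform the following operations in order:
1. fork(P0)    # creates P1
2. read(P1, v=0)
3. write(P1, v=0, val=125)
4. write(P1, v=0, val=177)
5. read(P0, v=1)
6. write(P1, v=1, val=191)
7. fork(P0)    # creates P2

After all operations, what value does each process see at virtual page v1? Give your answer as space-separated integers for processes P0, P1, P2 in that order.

Op 1: fork(P0) -> P1. 2 ppages; refcounts: pp0:2 pp1:2
Op 2: read(P1, v0) -> 24. No state change.
Op 3: write(P1, v0, 125). refcount(pp0)=2>1 -> COPY to pp2. 3 ppages; refcounts: pp0:1 pp1:2 pp2:1
Op 4: write(P1, v0, 177). refcount(pp2)=1 -> write in place. 3 ppages; refcounts: pp0:1 pp1:2 pp2:1
Op 5: read(P0, v1) -> 40. No state change.
Op 6: write(P1, v1, 191). refcount(pp1)=2>1 -> COPY to pp3. 4 ppages; refcounts: pp0:1 pp1:1 pp2:1 pp3:1
Op 7: fork(P0) -> P2. 4 ppages; refcounts: pp0:2 pp1:2 pp2:1 pp3:1
P0: v1 -> pp1 = 40
P1: v1 -> pp3 = 191
P2: v1 -> pp1 = 40

Answer: 40 191 40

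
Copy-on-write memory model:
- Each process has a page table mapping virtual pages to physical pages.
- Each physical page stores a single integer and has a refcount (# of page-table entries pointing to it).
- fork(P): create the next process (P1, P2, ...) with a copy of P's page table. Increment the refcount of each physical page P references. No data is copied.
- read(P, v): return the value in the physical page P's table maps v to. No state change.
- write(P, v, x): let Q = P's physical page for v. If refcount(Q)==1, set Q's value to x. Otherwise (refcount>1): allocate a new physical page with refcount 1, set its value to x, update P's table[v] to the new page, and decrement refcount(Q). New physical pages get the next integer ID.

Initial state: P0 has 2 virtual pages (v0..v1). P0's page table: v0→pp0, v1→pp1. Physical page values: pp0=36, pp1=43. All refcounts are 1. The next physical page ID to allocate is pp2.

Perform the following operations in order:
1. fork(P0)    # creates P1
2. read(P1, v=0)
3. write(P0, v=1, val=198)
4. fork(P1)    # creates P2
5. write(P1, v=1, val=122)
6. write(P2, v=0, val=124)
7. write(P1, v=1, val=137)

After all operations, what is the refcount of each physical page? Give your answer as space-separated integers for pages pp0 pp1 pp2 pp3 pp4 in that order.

Answer: 2 1 1 1 1

Derivation:
Op 1: fork(P0) -> P1. 2 ppages; refcounts: pp0:2 pp1:2
Op 2: read(P1, v0) -> 36. No state change.
Op 3: write(P0, v1, 198). refcount(pp1)=2>1 -> COPY to pp2. 3 ppages; refcounts: pp0:2 pp1:1 pp2:1
Op 4: fork(P1) -> P2. 3 ppages; refcounts: pp0:3 pp1:2 pp2:1
Op 5: write(P1, v1, 122). refcount(pp1)=2>1 -> COPY to pp3. 4 ppages; refcounts: pp0:3 pp1:1 pp2:1 pp3:1
Op 6: write(P2, v0, 124). refcount(pp0)=3>1 -> COPY to pp4. 5 ppages; refcounts: pp0:2 pp1:1 pp2:1 pp3:1 pp4:1
Op 7: write(P1, v1, 137). refcount(pp3)=1 -> write in place. 5 ppages; refcounts: pp0:2 pp1:1 pp2:1 pp3:1 pp4:1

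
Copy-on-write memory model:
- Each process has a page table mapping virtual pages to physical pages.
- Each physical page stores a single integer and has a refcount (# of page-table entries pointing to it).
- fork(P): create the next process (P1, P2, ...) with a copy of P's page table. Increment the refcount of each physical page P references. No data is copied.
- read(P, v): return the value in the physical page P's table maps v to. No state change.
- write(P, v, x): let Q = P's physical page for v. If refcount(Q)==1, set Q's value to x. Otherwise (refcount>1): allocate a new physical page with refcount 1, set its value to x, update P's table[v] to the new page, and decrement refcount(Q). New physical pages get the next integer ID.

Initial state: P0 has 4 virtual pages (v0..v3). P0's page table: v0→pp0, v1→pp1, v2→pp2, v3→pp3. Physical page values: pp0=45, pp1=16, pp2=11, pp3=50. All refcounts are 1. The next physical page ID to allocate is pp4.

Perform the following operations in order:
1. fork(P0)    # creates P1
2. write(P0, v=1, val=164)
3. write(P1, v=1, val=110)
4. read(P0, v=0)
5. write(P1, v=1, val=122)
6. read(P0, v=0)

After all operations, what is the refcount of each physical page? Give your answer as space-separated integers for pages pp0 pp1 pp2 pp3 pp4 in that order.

Answer: 2 1 2 2 1

Derivation:
Op 1: fork(P0) -> P1. 4 ppages; refcounts: pp0:2 pp1:2 pp2:2 pp3:2
Op 2: write(P0, v1, 164). refcount(pp1)=2>1 -> COPY to pp4. 5 ppages; refcounts: pp0:2 pp1:1 pp2:2 pp3:2 pp4:1
Op 3: write(P1, v1, 110). refcount(pp1)=1 -> write in place. 5 ppages; refcounts: pp0:2 pp1:1 pp2:2 pp3:2 pp4:1
Op 4: read(P0, v0) -> 45. No state change.
Op 5: write(P1, v1, 122). refcount(pp1)=1 -> write in place. 5 ppages; refcounts: pp0:2 pp1:1 pp2:2 pp3:2 pp4:1
Op 6: read(P0, v0) -> 45. No state change.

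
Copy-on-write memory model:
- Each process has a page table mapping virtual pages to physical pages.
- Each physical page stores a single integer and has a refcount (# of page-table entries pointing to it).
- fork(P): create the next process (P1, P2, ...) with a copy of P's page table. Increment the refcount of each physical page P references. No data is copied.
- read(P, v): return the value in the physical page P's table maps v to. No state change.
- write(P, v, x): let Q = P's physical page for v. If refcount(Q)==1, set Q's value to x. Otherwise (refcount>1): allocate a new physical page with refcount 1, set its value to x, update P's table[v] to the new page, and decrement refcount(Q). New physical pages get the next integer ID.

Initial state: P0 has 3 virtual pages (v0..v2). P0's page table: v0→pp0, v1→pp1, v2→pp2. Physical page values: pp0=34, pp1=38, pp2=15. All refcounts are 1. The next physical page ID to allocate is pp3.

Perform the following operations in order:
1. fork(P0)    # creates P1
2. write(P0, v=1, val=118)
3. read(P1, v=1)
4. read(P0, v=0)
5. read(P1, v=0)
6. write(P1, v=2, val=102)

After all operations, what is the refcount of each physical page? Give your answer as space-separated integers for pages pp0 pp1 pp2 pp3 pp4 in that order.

Answer: 2 1 1 1 1

Derivation:
Op 1: fork(P0) -> P1. 3 ppages; refcounts: pp0:2 pp1:2 pp2:2
Op 2: write(P0, v1, 118). refcount(pp1)=2>1 -> COPY to pp3. 4 ppages; refcounts: pp0:2 pp1:1 pp2:2 pp3:1
Op 3: read(P1, v1) -> 38. No state change.
Op 4: read(P0, v0) -> 34. No state change.
Op 5: read(P1, v0) -> 34. No state change.
Op 6: write(P1, v2, 102). refcount(pp2)=2>1 -> COPY to pp4. 5 ppages; refcounts: pp0:2 pp1:1 pp2:1 pp3:1 pp4:1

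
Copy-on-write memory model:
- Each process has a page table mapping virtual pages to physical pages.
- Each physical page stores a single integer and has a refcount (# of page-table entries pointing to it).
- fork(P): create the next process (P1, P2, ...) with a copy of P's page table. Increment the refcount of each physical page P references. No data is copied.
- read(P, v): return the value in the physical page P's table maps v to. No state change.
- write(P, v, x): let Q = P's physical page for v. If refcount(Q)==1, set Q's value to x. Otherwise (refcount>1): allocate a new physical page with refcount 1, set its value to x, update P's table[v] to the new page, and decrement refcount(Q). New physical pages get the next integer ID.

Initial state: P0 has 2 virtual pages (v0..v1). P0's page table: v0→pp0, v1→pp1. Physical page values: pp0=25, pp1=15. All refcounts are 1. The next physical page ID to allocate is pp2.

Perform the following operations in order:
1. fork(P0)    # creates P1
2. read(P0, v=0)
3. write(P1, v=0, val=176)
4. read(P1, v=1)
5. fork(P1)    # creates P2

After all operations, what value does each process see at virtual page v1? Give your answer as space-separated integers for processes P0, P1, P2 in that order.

Op 1: fork(P0) -> P1. 2 ppages; refcounts: pp0:2 pp1:2
Op 2: read(P0, v0) -> 25. No state change.
Op 3: write(P1, v0, 176). refcount(pp0)=2>1 -> COPY to pp2. 3 ppages; refcounts: pp0:1 pp1:2 pp2:1
Op 4: read(P1, v1) -> 15. No state change.
Op 5: fork(P1) -> P2. 3 ppages; refcounts: pp0:1 pp1:3 pp2:2
P0: v1 -> pp1 = 15
P1: v1 -> pp1 = 15
P2: v1 -> pp1 = 15

Answer: 15 15 15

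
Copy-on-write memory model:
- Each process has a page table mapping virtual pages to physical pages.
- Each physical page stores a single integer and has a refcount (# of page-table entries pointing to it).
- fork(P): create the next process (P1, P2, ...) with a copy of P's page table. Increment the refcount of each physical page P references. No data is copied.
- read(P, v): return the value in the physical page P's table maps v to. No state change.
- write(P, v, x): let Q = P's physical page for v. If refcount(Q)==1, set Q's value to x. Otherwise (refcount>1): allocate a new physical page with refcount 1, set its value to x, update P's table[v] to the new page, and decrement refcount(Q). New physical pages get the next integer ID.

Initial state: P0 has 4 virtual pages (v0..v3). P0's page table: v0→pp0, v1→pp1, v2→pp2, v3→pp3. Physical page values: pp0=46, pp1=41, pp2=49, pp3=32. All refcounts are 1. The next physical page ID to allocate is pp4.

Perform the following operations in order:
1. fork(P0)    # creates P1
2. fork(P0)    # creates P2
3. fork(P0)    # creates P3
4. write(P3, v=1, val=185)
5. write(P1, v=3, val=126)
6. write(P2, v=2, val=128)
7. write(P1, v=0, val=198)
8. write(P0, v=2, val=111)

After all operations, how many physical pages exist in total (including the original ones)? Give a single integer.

Answer: 9

Derivation:
Op 1: fork(P0) -> P1. 4 ppages; refcounts: pp0:2 pp1:2 pp2:2 pp3:2
Op 2: fork(P0) -> P2. 4 ppages; refcounts: pp0:3 pp1:3 pp2:3 pp3:3
Op 3: fork(P0) -> P3. 4 ppages; refcounts: pp0:4 pp1:4 pp2:4 pp3:4
Op 4: write(P3, v1, 185). refcount(pp1)=4>1 -> COPY to pp4. 5 ppages; refcounts: pp0:4 pp1:3 pp2:4 pp3:4 pp4:1
Op 5: write(P1, v3, 126). refcount(pp3)=4>1 -> COPY to pp5. 6 ppages; refcounts: pp0:4 pp1:3 pp2:4 pp3:3 pp4:1 pp5:1
Op 6: write(P2, v2, 128). refcount(pp2)=4>1 -> COPY to pp6. 7 ppages; refcounts: pp0:4 pp1:3 pp2:3 pp3:3 pp4:1 pp5:1 pp6:1
Op 7: write(P1, v0, 198). refcount(pp0)=4>1 -> COPY to pp7. 8 ppages; refcounts: pp0:3 pp1:3 pp2:3 pp3:3 pp4:1 pp5:1 pp6:1 pp7:1
Op 8: write(P0, v2, 111). refcount(pp2)=3>1 -> COPY to pp8. 9 ppages; refcounts: pp0:3 pp1:3 pp2:2 pp3:3 pp4:1 pp5:1 pp6:1 pp7:1 pp8:1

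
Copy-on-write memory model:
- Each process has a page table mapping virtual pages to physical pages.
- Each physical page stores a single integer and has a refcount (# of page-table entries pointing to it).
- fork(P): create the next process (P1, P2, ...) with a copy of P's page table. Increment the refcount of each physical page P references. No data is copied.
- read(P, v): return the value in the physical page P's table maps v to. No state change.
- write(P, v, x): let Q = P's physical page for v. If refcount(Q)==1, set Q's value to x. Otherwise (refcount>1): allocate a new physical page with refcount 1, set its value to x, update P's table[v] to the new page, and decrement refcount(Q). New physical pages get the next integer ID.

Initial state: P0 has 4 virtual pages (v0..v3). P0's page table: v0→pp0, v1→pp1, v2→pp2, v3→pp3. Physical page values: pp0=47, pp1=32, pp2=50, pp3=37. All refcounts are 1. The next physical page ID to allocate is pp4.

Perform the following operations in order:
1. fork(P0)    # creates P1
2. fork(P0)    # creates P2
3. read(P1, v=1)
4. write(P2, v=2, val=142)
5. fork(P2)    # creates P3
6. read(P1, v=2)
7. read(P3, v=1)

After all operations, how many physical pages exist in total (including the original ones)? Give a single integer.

Op 1: fork(P0) -> P1. 4 ppages; refcounts: pp0:2 pp1:2 pp2:2 pp3:2
Op 2: fork(P0) -> P2. 4 ppages; refcounts: pp0:3 pp1:3 pp2:3 pp3:3
Op 3: read(P1, v1) -> 32. No state change.
Op 4: write(P2, v2, 142). refcount(pp2)=3>1 -> COPY to pp4. 5 ppages; refcounts: pp0:3 pp1:3 pp2:2 pp3:3 pp4:1
Op 5: fork(P2) -> P3. 5 ppages; refcounts: pp0:4 pp1:4 pp2:2 pp3:4 pp4:2
Op 6: read(P1, v2) -> 50. No state change.
Op 7: read(P3, v1) -> 32. No state change.

Answer: 5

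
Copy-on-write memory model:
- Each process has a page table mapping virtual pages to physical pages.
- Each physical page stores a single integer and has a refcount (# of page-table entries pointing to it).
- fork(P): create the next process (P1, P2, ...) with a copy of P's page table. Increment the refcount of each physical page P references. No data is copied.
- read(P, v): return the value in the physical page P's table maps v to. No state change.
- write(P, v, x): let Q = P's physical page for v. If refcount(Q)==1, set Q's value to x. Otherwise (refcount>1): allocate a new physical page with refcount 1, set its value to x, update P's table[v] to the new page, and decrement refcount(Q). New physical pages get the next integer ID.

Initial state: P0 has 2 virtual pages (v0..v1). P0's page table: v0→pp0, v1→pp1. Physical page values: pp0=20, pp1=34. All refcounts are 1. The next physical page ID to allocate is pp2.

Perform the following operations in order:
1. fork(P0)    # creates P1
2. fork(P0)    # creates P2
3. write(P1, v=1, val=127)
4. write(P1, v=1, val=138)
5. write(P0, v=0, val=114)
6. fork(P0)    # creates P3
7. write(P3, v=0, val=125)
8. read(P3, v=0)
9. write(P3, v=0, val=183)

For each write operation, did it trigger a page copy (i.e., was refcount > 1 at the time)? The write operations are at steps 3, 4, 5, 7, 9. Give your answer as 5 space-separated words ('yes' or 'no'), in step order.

Op 1: fork(P0) -> P1. 2 ppages; refcounts: pp0:2 pp1:2
Op 2: fork(P0) -> P2. 2 ppages; refcounts: pp0:3 pp1:3
Op 3: write(P1, v1, 127). refcount(pp1)=3>1 -> COPY to pp2. 3 ppages; refcounts: pp0:3 pp1:2 pp2:1
Op 4: write(P1, v1, 138). refcount(pp2)=1 -> write in place. 3 ppages; refcounts: pp0:3 pp1:2 pp2:1
Op 5: write(P0, v0, 114). refcount(pp0)=3>1 -> COPY to pp3. 4 ppages; refcounts: pp0:2 pp1:2 pp2:1 pp3:1
Op 6: fork(P0) -> P3. 4 ppages; refcounts: pp0:2 pp1:3 pp2:1 pp3:2
Op 7: write(P3, v0, 125). refcount(pp3)=2>1 -> COPY to pp4. 5 ppages; refcounts: pp0:2 pp1:3 pp2:1 pp3:1 pp4:1
Op 8: read(P3, v0) -> 125. No state change.
Op 9: write(P3, v0, 183). refcount(pp4)=1 -> write in place. 5 ppages; refcounts: pp0:2 pp1:3 pp2:1 pp3:1 pp4:1

yes no yes yes no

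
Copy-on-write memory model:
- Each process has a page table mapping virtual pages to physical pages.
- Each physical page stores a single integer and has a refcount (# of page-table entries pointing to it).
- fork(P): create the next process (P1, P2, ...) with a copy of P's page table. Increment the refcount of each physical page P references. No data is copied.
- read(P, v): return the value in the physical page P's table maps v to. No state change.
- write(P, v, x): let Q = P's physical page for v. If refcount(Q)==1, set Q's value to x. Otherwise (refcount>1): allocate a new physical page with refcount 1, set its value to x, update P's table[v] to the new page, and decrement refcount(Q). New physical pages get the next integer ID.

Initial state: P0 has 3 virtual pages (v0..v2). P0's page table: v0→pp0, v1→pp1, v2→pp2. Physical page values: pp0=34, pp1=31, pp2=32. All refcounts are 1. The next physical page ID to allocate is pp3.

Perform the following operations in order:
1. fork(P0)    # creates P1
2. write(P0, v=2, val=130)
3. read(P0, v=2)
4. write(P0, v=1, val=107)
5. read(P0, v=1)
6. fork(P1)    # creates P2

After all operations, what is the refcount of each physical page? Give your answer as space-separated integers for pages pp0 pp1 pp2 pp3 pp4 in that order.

Answer: 3 2 2 1 1

Derivation:
Op 1: fork(P0) -> P1. 3 ppages; refcounts: pp0:2 pp1:2 pp2:2
Op 2: write(P0, v2, 130). refcount(pp2)=2>1 -> COPY to pp3. 4 ppages; refcounts: pp0:2 pp1:2 pp2:1 pp3:1
Op 3: read(P0, v2) -> 130. No state change.
Op 4: write(P0, v1, 107). refcount(pp1)=2>1 -> COPY to pp4. 5 ppages; refcounts: pp0:2 pp1:1 pp2:1 pp3:1 pp4:1
Op 5: read(P0, v1) -> 107. No state change.
Op 6: fork(P1) -> P2. 5 ppages; refcounts: pp0:3 pp1:2 pp2:2 pp3:1 pp4:1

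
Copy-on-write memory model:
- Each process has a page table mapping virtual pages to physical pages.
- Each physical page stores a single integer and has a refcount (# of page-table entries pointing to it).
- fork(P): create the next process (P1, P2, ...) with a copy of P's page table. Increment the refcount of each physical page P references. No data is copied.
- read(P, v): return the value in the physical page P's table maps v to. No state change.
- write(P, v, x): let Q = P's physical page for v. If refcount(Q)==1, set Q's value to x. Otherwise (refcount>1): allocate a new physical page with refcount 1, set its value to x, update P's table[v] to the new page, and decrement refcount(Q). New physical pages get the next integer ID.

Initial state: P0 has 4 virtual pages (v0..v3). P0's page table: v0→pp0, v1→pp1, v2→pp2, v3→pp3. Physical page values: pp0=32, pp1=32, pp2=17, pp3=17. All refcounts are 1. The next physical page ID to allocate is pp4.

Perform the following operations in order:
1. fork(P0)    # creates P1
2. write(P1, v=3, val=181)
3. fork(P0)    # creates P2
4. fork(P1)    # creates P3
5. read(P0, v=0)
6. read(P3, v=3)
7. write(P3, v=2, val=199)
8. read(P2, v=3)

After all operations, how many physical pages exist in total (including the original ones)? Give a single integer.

Answer: 6

Derivation:
Op 1: fork(P0) -> P1. 4 ppages; refcounts: pp0:2 pp1:2 pp2:2 pp3:2
Op 2: write(P1, v3, 181). refcount(pp3)=2>1 -> COPY to pp4. 5 ppages; refcounts: pp0:2 pp1:2 pp2:2 pp3:1 pp4:1
Op 3: fork(P0) -> P2. 5 ppages; refcounts: pp0:3 pp1:3 pp2:3 pp3:2 pp4:1
Op 4: fork(P1) -> P3. 5 ppages; refcounts: pp0:4 pp1:4 pp2:4 pp3:2 pp4:2
Op 5: read(P0, v0) -> 32. No state change.
Op 6: read(P3, v3) -> 181. No state change.
Op 7: write(P3, v2, 199). refcount(pp2)=4>1 -> COPY to pp5. 6 ppages; refcounts: pp0:4 pp1:4 pp2:3 pp3:2 pp4:2 pp5:1
Op 8: read(P2, v3) -> 17. No state change.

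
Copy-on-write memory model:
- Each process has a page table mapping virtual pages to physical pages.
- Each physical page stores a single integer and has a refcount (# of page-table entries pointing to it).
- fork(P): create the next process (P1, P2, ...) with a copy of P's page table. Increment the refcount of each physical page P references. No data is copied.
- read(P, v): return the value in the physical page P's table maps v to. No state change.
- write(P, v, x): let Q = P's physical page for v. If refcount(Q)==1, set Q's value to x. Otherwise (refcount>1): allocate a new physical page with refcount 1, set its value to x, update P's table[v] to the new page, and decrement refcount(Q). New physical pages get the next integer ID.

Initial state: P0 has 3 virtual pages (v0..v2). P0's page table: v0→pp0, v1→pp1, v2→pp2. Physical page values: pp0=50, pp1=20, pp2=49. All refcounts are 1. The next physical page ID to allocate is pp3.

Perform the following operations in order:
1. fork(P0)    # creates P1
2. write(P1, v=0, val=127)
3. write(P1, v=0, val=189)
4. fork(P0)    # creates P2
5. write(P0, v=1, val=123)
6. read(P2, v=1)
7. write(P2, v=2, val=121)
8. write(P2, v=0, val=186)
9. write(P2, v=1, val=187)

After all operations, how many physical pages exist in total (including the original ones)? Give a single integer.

Answer: 8

Derivation:
Op 1: fork(P0) -> P1. 3 ppages; refcounts: pp0:2 pp1:2 pp2:2
Op 2: write(P1, v0, 127). refcount(pp0)=2>1 -> COPY to pp3. 4 ppages; refcounts: pp0:1 pp1:2 pp2:2 pp3:1
Op 3: write(P1, v0, 189). refcount(pp3)=1 -> write in place. 4 ppages; refcounts: pp0:1 pp1:2 pp2:2 pp3:1
Op 4: fork(P0) -> P2. 4 ppages; refcounts: pp0:2 pp1:3 pp2:3 pp3:1
Op 5: write(P0, v1, 123). refcount(pp1)=3>1 -> COPY to pp4. 5 ppages; refcounts: pp0:2 pp1:2 pp2:3 pp3:1 pp4:1
Op 6: read(P2, v1) -> 20. No state change.
Op 7: write(P2, v2, 121). refcount(pp2)=3>1 -> COPY to pp5. 6 ppages; refcounts: pp0:2 pp1:2 pp2:2 pp3:1 pp4:1 pp5:1
Op 8: write(P2, v0, 186). refcount(pp0)=2>1 -> COPY to pp6. 7 ppages; refcounts: pp0:1 pp1:2 pp2:2 pp3:1 pp4:1 pp5:1 pp6:1
Op 9: write(P2, v1, 187). refcount(pp1)=2>1 -> COPY to pp7. 8 ppages; refcounts: pp0:1 pp1:1 pp2:2 pp3:1 pp4:1 pp5:1 pp6:1 pp7:1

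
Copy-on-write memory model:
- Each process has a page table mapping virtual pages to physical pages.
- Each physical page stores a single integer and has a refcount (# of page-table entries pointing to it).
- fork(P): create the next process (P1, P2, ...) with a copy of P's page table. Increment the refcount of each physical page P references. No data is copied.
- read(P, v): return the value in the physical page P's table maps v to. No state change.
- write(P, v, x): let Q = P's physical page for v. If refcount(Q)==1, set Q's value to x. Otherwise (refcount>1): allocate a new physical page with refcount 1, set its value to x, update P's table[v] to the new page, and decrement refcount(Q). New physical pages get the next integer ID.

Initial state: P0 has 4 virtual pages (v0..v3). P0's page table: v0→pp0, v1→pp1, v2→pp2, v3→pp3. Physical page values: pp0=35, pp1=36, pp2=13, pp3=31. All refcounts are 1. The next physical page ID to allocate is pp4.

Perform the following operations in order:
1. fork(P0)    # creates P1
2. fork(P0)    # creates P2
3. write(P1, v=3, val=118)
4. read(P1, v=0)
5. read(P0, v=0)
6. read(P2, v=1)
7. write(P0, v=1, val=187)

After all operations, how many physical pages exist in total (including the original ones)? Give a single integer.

Op 1: fork(P0) -> P1. 4 ppages; refcounts: pp0:2 pp1:2 pp2:2 pp3:2
Op 2: fork(P0) -> P2. 4 ppages; refcounts: pp0:3 pp1:3 pp2:3 pp3:3
Op 3: write(P1, v3, 118). refcount(pp3)=3>1 -> COPY to pp4. 5 ppages; refcounts: pp0:3 pp1:3 pp2:3 pp3:2 pp4:1
Op 4: read(P1, v0) -> 35. No state change.
Op 5: read(P0, v0) -> 35. No state change.
Op 6: read(P2, v1) -> 36. No state change.
Op 7: write(P0, v1, 187). refcount(pp1)=3>1 -> COPY to pp5. 6 ppages; refcounts: pp0:3 pp1:2 pp2:3 pp3:2 pp4:1 pp5:1

Answer: 6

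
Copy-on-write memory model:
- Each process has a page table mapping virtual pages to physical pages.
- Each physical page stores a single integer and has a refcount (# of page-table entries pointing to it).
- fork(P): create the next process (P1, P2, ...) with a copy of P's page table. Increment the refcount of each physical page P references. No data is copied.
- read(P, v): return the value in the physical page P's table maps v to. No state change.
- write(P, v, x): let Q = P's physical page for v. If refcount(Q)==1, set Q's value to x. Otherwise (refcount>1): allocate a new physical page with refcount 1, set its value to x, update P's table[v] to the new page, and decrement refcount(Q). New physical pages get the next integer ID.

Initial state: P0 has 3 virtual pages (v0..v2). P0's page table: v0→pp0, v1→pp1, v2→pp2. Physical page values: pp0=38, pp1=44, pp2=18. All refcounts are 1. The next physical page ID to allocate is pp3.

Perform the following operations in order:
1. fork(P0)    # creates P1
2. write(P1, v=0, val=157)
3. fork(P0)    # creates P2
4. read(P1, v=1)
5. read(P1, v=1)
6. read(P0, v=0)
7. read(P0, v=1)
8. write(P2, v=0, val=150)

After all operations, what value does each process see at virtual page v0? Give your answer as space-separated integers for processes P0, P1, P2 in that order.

Op 1: fork(P0) -> P1. 3 ppages; refcounts: pp0:2 pp1:2 pp2:2
Op 2: write(P1, v0, 157). refcount(pp0)=2>1 -> COPY to pp3. 4 ppages; refcounts: pp0:1 pp1:2 pp2:2 pp3:1
Op 3: fork(P0) -> P2. 4 ppages; refcounts: pp0:2 pp1:3 pp2:3 pp3:1
Op 4: read(P1, v1) -> 44. No state change.
Op 5: read(P1, v1) -> 44. No state change.
Op 6: read(P0, v0) -> 38. No state change.
Op 7: read(P0, v1) -> 44. No state change.
Op 8: write(P2, v0, 150). refcount(pp0)=2>1 -> COPY to pp4. 5 ppages; refcounts: pp0:1 pp1:3 pp2:3 pp3:1 pp4:1
P0: v0 -> pp0 = 38
P1: v0 -> pp3 = 157
P2: v0 -> pp4 = 150

Answer: 38 157 150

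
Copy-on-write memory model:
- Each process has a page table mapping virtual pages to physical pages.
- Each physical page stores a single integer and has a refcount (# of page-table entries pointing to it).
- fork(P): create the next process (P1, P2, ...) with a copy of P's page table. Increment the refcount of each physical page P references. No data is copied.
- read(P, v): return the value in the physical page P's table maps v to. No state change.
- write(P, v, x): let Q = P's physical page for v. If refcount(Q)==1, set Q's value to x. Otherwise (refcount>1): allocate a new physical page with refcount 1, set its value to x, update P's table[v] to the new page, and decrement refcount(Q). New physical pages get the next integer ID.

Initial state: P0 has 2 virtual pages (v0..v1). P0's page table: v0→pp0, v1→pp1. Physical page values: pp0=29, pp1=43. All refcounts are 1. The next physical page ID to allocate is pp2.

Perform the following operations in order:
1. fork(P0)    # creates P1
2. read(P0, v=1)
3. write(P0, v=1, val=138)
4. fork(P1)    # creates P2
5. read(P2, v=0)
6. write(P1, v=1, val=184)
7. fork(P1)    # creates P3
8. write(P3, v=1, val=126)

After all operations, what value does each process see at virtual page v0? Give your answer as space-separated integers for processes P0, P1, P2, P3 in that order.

Answer: 29 29 29 29

Derivation:
Op 1: fork(P0) -> P1. 2 ppages; refcounts: pp0:2 pp1:2
Op 2: read(P0, v1) -> 43. No state change.
Op 3: write(P0, v1, 138). refcount(pp1)=2>1 -> COPY to pp2. 3 ppages; refcounts: pp0:2 pp1:1 pp2:1
Op 4: fork(P1) -> P2. 3 ppages; refcounts: pp0:3 pp1:2 pp2:1
Op 5: read(P2, v0) -> 29. No state change.
Op 6: write(P1, v1, 184). refcount(pp1)=2>1 -> COPY to pp3. 4 ppages; refcounts: pp0:3 pp1:1 pp2:1 pp3:1
Op 7: fork(P1) -> P3. 4 ppages; refcounts: pp0:4 pp1:1 pp2:1 pp3:2
Op 8: write(P3, v1, 126). refcount(pp3)=2>1 -> COPY to pp4. 5 ppages; refcounts: pp0:4 pp1:1 pp2:1 pp3:1 pp4:1
P0: v0 -> pp0 = 29
P1: v0 -> pp0 = 29
P2: v0 -> pp0 = 29
P3: v0 -> pp0 = 29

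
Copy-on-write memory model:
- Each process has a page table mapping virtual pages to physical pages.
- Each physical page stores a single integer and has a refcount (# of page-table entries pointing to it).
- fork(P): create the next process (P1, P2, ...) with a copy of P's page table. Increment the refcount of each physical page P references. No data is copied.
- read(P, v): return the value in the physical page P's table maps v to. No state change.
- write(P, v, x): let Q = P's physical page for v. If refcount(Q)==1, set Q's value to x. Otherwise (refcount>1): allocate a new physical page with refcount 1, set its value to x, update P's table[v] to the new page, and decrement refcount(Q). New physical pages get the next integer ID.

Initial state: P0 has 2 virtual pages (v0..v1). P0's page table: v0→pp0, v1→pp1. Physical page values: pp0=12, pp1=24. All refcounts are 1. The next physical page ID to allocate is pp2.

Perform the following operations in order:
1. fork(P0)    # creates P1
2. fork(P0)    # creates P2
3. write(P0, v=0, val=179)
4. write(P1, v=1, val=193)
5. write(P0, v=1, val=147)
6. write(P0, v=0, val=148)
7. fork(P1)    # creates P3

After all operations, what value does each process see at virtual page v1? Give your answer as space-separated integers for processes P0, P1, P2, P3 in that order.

Answer: 147 193 24 193

Derivation:
Op 1: fork(P0) -> P1. 2 ppages; refcounts: pp0:2 pp1:2
Op 2: fork(P0) -> P2. 2 ppages; refcounts: pp0:3 pp1:3
Op 3: write(P0, v0, 179). refcount(pp0)=3>1 -> COPY to pp2. 3 ppages; refcounts: pp0:2 pp1:3 pp2:1
Op 4: write(P1, v1, 193). refcount(pp1)=3>1 -> COPY to pp3. 4 ppages; refcounts: pp0:2 pp1:2 pp2:1 pp3:1
Op 5: write(P0, v1, 147). refcount(pp1)=2>1 -> COPY to pp4. 5 ppages; refcounts: pp0:2 pp1:1 pp2:1 pp3:1 pp4:1
Op 6: write(P0, v0, 148). refcount(pp2)=1 -> write in place. 5 ppages; refcounts: pp0:2 pp1:1 pp2:1 pp3:1 pp4:1
Op 7: fork(P1) -> P3. 5 ppages; refcounts: pp0:3 pp1:1 pp2:1 pp3:2 pp4:1
P0: v1 -> pp4 = 147
P1: v1 -> pp3 = 193
P2: v1 -> pp1 = 24
P3: v1 -> pp3 = 193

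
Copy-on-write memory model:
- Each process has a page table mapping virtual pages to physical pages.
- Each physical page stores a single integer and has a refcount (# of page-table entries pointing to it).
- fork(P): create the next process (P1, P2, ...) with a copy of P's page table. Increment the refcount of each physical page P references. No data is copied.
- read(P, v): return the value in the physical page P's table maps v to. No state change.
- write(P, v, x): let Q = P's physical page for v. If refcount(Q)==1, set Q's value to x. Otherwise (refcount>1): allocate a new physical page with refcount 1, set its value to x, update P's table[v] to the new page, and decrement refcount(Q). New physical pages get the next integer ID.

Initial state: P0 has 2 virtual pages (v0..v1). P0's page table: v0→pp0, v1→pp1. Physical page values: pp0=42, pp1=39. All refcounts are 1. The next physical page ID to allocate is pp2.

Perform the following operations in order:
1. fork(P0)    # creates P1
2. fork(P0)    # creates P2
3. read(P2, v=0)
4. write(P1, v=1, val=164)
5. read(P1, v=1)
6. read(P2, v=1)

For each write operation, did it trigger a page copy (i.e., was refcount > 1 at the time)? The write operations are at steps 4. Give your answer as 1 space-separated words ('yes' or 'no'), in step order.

Op 1: fork(P0) -> P1. 2 ppages; refcounts: pp0:2 pp1:2
Op 2: fork(P0) -> P2. 2 ppages; refcounts: pp0:3 pp1:3
Op 3: read(P2, v0) -> 42. No state change.
Op 4: write(P1, v1, 164). refcount(pp1)=3>1 -> COPY to pp2. 3 ppages; refcounts: pp0:3 pp1:2 pp2:1
Op 5: read(P1, v1) -> 164. No state change.
Op 6: read(P2, v1) -> 39. No state change.

yes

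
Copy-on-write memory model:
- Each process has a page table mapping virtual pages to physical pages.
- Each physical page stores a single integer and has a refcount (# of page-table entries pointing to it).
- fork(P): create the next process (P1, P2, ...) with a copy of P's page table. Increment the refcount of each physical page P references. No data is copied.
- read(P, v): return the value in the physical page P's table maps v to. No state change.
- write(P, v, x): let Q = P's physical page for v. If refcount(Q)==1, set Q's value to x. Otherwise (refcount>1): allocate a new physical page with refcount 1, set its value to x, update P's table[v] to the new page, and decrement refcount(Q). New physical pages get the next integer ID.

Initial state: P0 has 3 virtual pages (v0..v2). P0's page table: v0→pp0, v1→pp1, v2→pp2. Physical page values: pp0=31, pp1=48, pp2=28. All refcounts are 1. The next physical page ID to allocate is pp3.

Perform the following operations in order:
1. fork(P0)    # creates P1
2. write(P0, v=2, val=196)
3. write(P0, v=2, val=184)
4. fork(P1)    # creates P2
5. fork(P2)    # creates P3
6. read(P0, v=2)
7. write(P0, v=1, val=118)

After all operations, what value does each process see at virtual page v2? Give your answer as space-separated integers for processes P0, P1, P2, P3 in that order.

Op 1: fork(P0) -> P1. 3 ppages; refcounts: pp0:2 pp1:2 pp2:2
Op 2: write(P0, v2, 196). refcount(pp2)=2>1 -> COPY to pp3. 4 ppages; refcounts: pp0:2 pp1:2 pp2:1 pp3:1
Op 3: write(P0, v2, 184). refcount(pp3)=1 -> write in place. 4 ppages; refcounts: pp0:2 pp1:2 pp2:1 pp3:1
Op 4: fork(P1) -> P2. 4 ppages; refcounts: pp0:3 pp1:3 pp2:2 pp3:1
Op 5: fork(P2) -> P3. 4 ppages; refcounts: pp0:4 pp1:4 pp2:3 pp3:1
Op 6: read(P0, v2) -> 184. No state change.
Op 7: write(P0, v1, 118). refcount(pp1)=4>1 -> COPY to pp4. 5 ppages; refcounts: pp0:4 pp1:3 pp2:3 pp3:1 pp4:1
P0: v2 -> pp3 = 184
P1: v2 -> pp2 = 28
P2: v2 -> pp2 = 28
P3: v2 -> pp2 = 28

Answer: 184 28 28 28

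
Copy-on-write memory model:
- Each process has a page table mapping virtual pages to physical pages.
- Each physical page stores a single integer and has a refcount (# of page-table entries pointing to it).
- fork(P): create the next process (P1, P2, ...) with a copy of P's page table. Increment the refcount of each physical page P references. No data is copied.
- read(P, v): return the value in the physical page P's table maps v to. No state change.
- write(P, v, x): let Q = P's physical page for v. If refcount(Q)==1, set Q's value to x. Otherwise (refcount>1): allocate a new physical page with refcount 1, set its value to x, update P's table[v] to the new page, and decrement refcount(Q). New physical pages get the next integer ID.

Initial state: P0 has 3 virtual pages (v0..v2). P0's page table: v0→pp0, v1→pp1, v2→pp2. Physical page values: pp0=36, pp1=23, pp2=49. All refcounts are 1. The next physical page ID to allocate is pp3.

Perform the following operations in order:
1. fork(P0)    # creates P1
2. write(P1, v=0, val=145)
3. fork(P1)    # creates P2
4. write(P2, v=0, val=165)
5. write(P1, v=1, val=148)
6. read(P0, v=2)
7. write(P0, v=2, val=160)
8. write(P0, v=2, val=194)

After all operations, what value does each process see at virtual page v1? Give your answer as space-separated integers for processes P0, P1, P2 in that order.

Op 1: fork(P0) -> P1. 3 ppages; refcounts: pp0:2 pp1:2 pp2:2
Op 2: write(P1, v0, 145). refcount(pp0)=2>1 -> COPY to pp3. 4 ppages; refcounts: pp0:1 pp1:2 pp2:2 pp3:1
Op 3: fork(P1) -> P2. 4 ppages; refcounts: pp0:1 pp1:3 pp2:3 pp3:2
Op 4: write(P2, v0, 165). refcount(pp3)=2>1 -> COPY to pp4. 5 ppages; refcounts: pp0:1 pp1:3 pp2:3 pp3:1 pp4:1
Op 5: write(P1, v1, 148). refcount(pp1)=3>1 -> COPY to pp5. 6 ppages; refcounts: pp0:1 pp1:2 pp2:3 pp3:1 pp4:1 pp5:1
Op 6: read(P0, v2) -> 49. No state change.
Op 7: write(P0, v2, 160). refcount(pp2)=3>1 -> COPY to pp6. 7 ppages; refcounts: pp0:1 pp1:2 pp2:2 pp3:1 pp4:1 pp5:1 pp6:1
Op 8: write(P0, v2, 194). refcount(pp6)=1 -> write in place. 7 ppages; refcounts: pp0:1 pp1:2 pp2:2 pp3:1 pp4:1 pp5:1 pp6:1
P0: v1 -> pp1 = 23
P1: v1 -> pp5 = 148
P2: v1 -> pp1 = 23

Answer: 23 148 23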